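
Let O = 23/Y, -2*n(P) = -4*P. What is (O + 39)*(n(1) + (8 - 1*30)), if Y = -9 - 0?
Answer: -6560/9 ≈ -728.89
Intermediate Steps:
Y = -9 (Y = -9 - 1*0 = -9 + 0 = -9)
n(P) = 2*P (n(P) = -(-2)*P = 2*P)
O = -23/9 (O = 23/(-9) = 23*(-⅑) = -23/9 ≈ -2.5556)
(O + 39)*(n(1) + (8 - 1*30)) = (-23/9 + 39)*(2*1 + (8 - 1*30)) = 328*(2 + (8 - 30))/9 = 328*(2 - 22)/9 = (328/9)*(-20) = -6560/9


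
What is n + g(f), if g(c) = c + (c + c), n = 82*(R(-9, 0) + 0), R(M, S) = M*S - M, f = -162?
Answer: 252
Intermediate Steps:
R(M, S) = -M + M*S
n = 738 (n = 82*(-9*(-1 + 0) + 0) = 82*(-9*(-1) + 0) = 82*(9 + 0) = 82*9 = 738)
g(c) = 3*c (g(c) = c + 2*c = 3*c)
n + g(f) = 738 + 3*(-162) = 738 - 486 = 252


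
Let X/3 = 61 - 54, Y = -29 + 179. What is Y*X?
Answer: 3150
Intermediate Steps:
Y = 150
X = 21 (X = 3*(61 - 54) = 3*7 = 21)
Y*X = 150*21 = 3150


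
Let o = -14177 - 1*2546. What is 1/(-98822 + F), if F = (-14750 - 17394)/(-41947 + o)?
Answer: -29335/2898927298 ≈ -1.0119e-5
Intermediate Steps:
o = -16723 (o = -14177 - 2546 = -16723)
F = 16072/29335 (F = (-14750 - 17394)/(-41947 - 16723) = -32144/(-58670) = -32144*(-1/58670) = 16072/29335 ≈ 0.54788)
1/(-98822 + F) = 1/(-98822 + 16072/29335) = 1/(-2898927298/29335) = -29335/2898927298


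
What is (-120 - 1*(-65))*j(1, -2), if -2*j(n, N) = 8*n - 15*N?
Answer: 1045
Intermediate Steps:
j(n, N) = -4*n + 15*N/2 (j(n, N) = -(8*n - 15*N)/2 = -(-15*N + 8*n)/2 = -4*n + 15*N/2)
(-120 - 1*(-65))*j(1, -2) = (-120 - 1*(-65))*(-4*1 + (15/2)*(-2)) = (-120 + 65)*(-4 - 15) = -55*(-19) = 1045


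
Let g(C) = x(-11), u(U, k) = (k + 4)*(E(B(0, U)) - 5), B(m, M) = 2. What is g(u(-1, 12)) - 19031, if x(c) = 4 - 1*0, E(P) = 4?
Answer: -19027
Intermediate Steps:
x(c) = 4 (x(c) = 4 + 0 = 4)
u(U, k) = -4 - k (u(U, k) = (k + 4)*(4 - 5) = (4 + k)*(-1) = -4 - k)
g(C) = 4
g(u(-1, 12)) - 19031 = 4 - 19031 = -19027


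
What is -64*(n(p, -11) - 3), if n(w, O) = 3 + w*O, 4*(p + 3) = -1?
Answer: -2288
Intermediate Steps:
p = -13/4 (p = -3 + (¼)*(-1) = -3 - ¼ = -13/4 ≈ -3.2500)
n(w, O) = 3 + O*w
-64*(n(p, -11) - 3) = -64*((3 - 11*(-13/4)) - 3) = -64*((3 + 143/4) - 3) = -64*(155/4 - 3) = -64*143/4 = -2288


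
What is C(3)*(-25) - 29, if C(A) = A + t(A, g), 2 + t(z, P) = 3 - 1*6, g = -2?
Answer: 21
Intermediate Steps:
t(z, P) = -5 (t(z, P) = -2 + (3 - 1*6) = -2 + (3 - 6) = -2 - 3 = -5)
C(A) = -5 + A (C(A) = A - 5 = -5 + A)
C(3)*(-25) - 29 = (-5 + 3)*(-25) - 29 = -2*(-25) - 29 = 50 - 29 = 21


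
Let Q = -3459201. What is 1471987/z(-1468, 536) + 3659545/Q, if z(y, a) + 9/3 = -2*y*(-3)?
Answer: -155277065254/923606667 ≈ -168.12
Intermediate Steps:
z(y, a) = -3 + 6*y (z(y, a) = -3 - 2*y*(-3) = -3 + 6*y)
1471987/z(-1468, 536) + 3659545/Q = 1471987/(-3 + 6*(-1468)) + 3659545/(-3459201) = 1471987/(-3 - 8808) + 3659545*(-1/3459201) = 1471987/(-8811) - 3659545/3459201 = 1471987*(-1/8811) - 3659545/3459201 = -133817/801 - 3659545/3459201 = -155277065254/923606667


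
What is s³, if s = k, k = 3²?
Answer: 729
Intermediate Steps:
k = 9
s = 9
s³ = 9³ = 729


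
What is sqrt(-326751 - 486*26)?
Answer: I*sqrt(339387) ≈ 582.57*I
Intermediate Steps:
sqrt(-326751 - 486*26) = sqrt(-326751 - 12636) = sqrt(-339387) = I*sqrt(339387)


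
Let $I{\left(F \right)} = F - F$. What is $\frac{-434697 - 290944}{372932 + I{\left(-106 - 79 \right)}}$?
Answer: $- \frac{103663}{53276} \approx -1.9458$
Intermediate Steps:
$I{\left(F \right)} = 0$
$\frac{-434697 - 290944}{372932 + I{\left(-106 - 79 \right)}} = \frac{-434697 - 290944}{372932 + 0} = - \frac{725641}{372932} = \left(-725641\right) \frac{1}{372932} = - \frac{103663}{53276}$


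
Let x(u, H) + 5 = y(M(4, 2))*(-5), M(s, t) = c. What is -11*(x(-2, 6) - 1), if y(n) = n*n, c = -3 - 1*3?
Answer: 2046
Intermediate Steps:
c = -6 (c = -3 - 3 = -6)
M(s, t) = -6
y(n) = n**2
x(u, H) = -185 (x(u, H) = -5 + (-6)**2*(-5) = -5 + 36*(-5) = -5 - 180 = -185)
-11*(x(-2, 6) - 1) = -11*(-185 - 1) = -11*(-186) = 2046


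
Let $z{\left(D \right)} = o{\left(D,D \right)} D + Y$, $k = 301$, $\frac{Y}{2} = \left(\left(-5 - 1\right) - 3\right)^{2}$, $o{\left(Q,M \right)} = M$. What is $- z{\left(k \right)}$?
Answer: $-90763$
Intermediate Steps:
$Y = 162$ ($Y = 2 \left(\left(-5 - 1\right) - 3\right)^{2} = 2 \left(-6 - 3\right)^{2} = 2 \left(-9\right)^{2} = 2 \cdot 81 = 162$)
$z{\left(D \right)} = 162 + D^{2}$ ($z{\left(D \right)} = D D + 162 = D^{2} + 162 = 162 + D^{2}$)
$- z{\left(k \right)} = - (162 + 301^{2}) = - (162 + 90601) = \left(-1\right) 90763 = -90763$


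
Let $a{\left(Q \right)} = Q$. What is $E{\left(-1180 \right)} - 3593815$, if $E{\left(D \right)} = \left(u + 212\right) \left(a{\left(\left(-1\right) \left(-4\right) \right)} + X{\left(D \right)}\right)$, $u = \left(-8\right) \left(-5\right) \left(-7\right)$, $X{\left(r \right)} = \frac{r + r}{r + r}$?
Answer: $-3594155$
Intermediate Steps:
$X{\left(r \right)} = 1$ ($X{\left(r \right)} = \frac{2 r}{2 r} = 2 r \frac{1}{2 r} = 1$)
$u = -280$ ($u = 40 \left(-7\right) = -280$)
$E{\left(D \right)} = -340$ ($E{\left(D \right)} = \left(-280 + 212\right) \left(\left(-1\right) \left(-4\right) + 1\right) = - 68 \left(4 + 1\right) = \left(-68\right) 5 = -340$)
$E{\left(-1180 \right)} - 3593815 = -340 - 3593815 = -3594155$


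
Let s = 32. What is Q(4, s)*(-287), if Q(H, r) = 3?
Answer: -861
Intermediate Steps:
Q(4, s)*(-287) = 3*(-287) = -861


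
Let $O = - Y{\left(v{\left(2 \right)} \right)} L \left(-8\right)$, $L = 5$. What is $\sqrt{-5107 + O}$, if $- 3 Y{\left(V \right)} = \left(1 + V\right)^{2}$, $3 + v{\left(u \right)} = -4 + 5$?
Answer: $\frac{i \sqrt{46083}}{3} \approx 71.557 i$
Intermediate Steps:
$v{\left(u \right)} = -2$ ($v{\left(u \right)} = -3 + \left(-4 + 5\right) = -3 + 1 = -2$)
$Y{\left(V \right)} = - \frac{\left(1 + V\right)^{2}}{3}$
$O = - \frac{40}{3}$ ($O = - - \frac{\left(1 - 2\right)^{2}}{3} \cdot 5 \left(-8\right) = - - \frac{\left(-1\right)^{2}}{3} \cdot 5 \left(-8\right) = - \left(- \frac{1}{3}\right) 1 \cdot 5 \left(-8\right) = - \left(- \frac{1}{3}\right) 5 \left(-8\right) = - \frac{\left(-5\right) \left(-8\right)}{3} = \left(-1\right) \frac{40}{3} = - \frac{40}{3} \approx -13.333$)
$\sqrt{-5107 + O} = \sqrt{-5107 - \frac{40}{3}} = \sqrt{- \frac{15361}{3}} = \frac{i \sqrt{46083}}{3}$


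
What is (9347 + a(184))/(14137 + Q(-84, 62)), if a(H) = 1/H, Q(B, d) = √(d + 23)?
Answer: 8104501771/12257753952 - 573283*√85/12257753952 ≈ 0.66074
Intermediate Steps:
Q(B, d) = √(23 + d)
(9347 + a(184))/(14137 + Q(-84, 62)) = (9347 + 1/184)/(14137 + √(23 + 62)) = (9347 + 1/184)/(14137 + √85) = 1719849/(184*(14137 + √85))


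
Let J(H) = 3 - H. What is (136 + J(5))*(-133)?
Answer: -17822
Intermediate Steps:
(136 + J(5))*(-133) = (136 + (3 - 1*5))*(-133) = (136 + (3 - 5))*(-133) = (136 - 2)*(-133) = 134*(-133) = -17822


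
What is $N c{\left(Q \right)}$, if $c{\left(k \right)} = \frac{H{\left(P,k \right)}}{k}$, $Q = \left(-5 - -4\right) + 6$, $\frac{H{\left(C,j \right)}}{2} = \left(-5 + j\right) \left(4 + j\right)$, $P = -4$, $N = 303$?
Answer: $0$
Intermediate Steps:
$H{\left(C,j \right)} = 2 \left(-5 + j\right) \left(4 + j\right)$
$Q = 5$ ($Q = \left(-5 + 4\right) + 6 = -1 + 6 = 5$)
$c{\left(k \right)} = \frac{-40 - 2 k + 2 k^{2}}{k}$
$N c{\left(Q \right)} = 303 \left(-2 - \frac{40}{5} + 2 \cdot 5\right) = 303 \left(-2 - 8 + 10\right) = 303 \cdot 0 = 0$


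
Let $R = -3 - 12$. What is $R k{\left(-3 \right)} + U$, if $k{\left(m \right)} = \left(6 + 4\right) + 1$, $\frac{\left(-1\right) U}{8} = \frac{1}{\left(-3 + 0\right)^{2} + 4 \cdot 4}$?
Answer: $- \frac{4133}{25} \approx -165.32$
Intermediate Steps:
$R = -15$
$U = - \frac{8}{25}$ ($U = - \frac{8}{\left(-3 + 0\right)^{2} + 4 \cdot 4} = - \frac{8}{\left(-3\right)^{2} + 16} = - \frac{8}{9 + 16} = - \frac{8}{25} \approx -0.32$)
$k{\left(m \right)} = 11$ ($k{\left(m \right)} = 10 + 1 = 11$)
$R k{\left(-3 \right)} + U = \left(-15\right) 11 - \frac{8}{25} = -165 - \frac{8}{25} = - \frac{4133}{25}$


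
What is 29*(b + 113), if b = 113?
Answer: 6554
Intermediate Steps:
29*(b + 113) = 29*(113 + 113) = 29*226 = 6554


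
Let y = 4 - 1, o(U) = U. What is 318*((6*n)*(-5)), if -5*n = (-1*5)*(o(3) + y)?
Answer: -57240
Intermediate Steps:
y = 3
n = 6 (n = -(-1*5)*(3 + 3)/5 = -(-1)*6 = -⅕*(-30) = 6)
318*((6*n)*(-5)) = 318*((6*6)*(-5)) = 318*(36*(-5)) = 318*(-180) = -57240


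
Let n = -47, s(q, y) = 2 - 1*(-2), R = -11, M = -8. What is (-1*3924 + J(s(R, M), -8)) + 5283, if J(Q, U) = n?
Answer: 1312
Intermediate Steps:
s(q, y) = 4 (s(q, y) = 2 + 2 = 4)
J(Q, U) = -47
(-1*3924 + J(s(R, M), -8)) + 5283 = (-1*3924 - 47) + 5283 = (-3924 - 47) + 5283 = -3971 + 5283 = 1312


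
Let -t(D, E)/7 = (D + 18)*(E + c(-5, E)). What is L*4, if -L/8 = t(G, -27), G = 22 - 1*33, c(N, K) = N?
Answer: -50176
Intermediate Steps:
G = -11 (G = 22 - 33 = -11)
t(D, E) = -7*(-5 + E)*(18 + D) (t(D, E) = -7*(D + 18)*(E - 5) = -7*(18 + D)*(-5 + E) = -7*(-5 + E)*(18 + D))
L = -12544 (L = -8*(630 - 126*(-27) + 35*(-11) - 7*(-11)*(-27)) = -8*(630 + 3402 - 385 - 2079) = -8*1568 = -12544)
L*4 = -12544*4 = -50176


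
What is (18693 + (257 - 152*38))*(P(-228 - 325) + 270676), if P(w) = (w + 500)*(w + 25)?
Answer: 3934546840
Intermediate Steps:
P(w) = (25 + w)*(500 + w) (P(w) = (500 + w)*(25 + w) = (25 + w)*(500 + w))
(18693 + (257 - 152*38))*(P(-228 - 325) + 270676) = (18693 + (257 - 152*38))*((12500 + (-228 - 325)² + 525*(-228 - 325)) + 270676) = (18693 + (257 - 5776))*((12500 + (-553)² + 525*(-553)) + 270676) = (18693 - 5519)*((12500 + 305809 - 290325) + 270676) = 13174*(27984 + 270676) = 13174*298660 = 3934546840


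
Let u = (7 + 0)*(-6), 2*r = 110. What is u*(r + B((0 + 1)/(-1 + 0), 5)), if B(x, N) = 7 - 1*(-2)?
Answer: -2688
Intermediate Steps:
r = 55 (r = (1/2)*110 = 55)
B(x, N) = 9 (B(x, N) = 7 + 2 = 9)
u = -42 (u = 7*(-6) = -42)
u*(r + B((0 + 1)/(-1 + 0), 5)) = -42*(55 + 9) = -42*64 = -2688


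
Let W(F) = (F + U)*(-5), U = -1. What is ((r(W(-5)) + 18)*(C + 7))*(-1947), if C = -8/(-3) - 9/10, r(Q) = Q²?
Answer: -78345333/5 ≈ -1.5669e+7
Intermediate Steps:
W(F) = 5 - 5*F (W(F) = (F - 1)*(-5) = (-1 + F)*(-5) = 5 - 5*F)
C = 53/30 (C = -8*(-⅓) - 9*⅒ = 8/3 - 9/10 = 53/30 ≈ 1.7667)
((r(W(-5)) + 18)*(C + 7))*(-1947) = (((5 - 5*(-5))² + 18)*(53/30 + 7))*(-1947) = (((5 + 25)² + 18)*(263/30))*(-1947) = ((30² + 18)*(263/30))*(-1947) = ((900 + 18)*(263/30))*(-1947) = (918*(263/30))*(-1947) = (40239/5)*(-1947) = -78345333/5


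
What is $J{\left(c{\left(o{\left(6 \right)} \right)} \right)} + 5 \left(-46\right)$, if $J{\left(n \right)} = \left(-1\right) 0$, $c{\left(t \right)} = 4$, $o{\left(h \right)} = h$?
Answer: $-230$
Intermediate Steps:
$J{\left(n \right)} = 0$
$J{\left(c{\left(o{\left(6 \right)} \right)} \right)} + 5 \left(-46\right) = 0 + 5 \left(-46\right) = 0 - 230 = -230$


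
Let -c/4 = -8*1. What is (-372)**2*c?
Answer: 4428288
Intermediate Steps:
c = 32 (c = -(-32) = -4*(-8) = 32)
(-372)**2*c = (-372)**2*32 = 138384*32 = 4428288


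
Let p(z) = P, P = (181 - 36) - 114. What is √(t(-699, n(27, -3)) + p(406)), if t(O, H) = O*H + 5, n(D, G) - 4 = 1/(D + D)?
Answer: I*√99826/6 ≈ 52.659*I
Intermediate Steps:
P = 31 (P = 145 - 114 = 31)
n(D, G) = 4 + 1/(2*D) (n(D, G) = 4 + 1/(D + D) = 4 + 1/(2*D))
t(O, H) = 5 + H*O (t(O, H) = H*O + 5 = 5 + H*O)
p(z) = 31
√(t(-699, n(27, -3)) + p(406)) = √((5 + (4 + (½)/27)*(-699)) + 31) = √((5 + (4 + (½)*(1/27))*(-699)) + 31) = √((5 + (4 + 1/54)*(-699)) + 31) = √((5 + (217/54)*(-699)) + 31) = √((5 - 50561/18) + 31) = √(-50471/18 + 31) = √(-49913/18) = I*√99826/6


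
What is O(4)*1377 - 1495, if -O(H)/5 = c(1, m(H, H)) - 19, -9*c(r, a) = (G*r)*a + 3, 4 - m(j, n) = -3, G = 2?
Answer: 142325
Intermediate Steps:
m(j, n) = 7 (m(j, n) = 4 - 1*(-3) = 4 + 3 = 7)
c(r, a) = -⅓ - 2*a*r/9 (c(r, a) = -((2*r)*a + 3)/9 = -(2*a*r + 3)/9 = -(3 + 2*a*r)/9 = -⅓ - 2*a*r/9)
O(H) = 940/9 (O(H) = -5*((-⅓ - 2/9*7*1) - 19) = -5*((-⅓ - 14/9) - 19) = -5*(-17/9 - 19) = -5*(-188/9) = 940/9)
O(4)*1377 - 1495 = (940/9)*1377 - 1495 = 143820 - 1495 = 142325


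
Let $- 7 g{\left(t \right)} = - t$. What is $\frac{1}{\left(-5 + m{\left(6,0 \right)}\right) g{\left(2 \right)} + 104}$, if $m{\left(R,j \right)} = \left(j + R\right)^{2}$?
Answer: $\frac{7}{790} \approx 0.0088608$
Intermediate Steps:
$m{\left(R,j \right)} = \left(R + j\right)^{2}$
$g{\left(t \right)} = \frac{t}{7}$ ($g{\left(t \right)} = - \frac{\left(-1\right) t}{7} = \frac{t}{7}$)
$\frac{1}{\left(-5 + m{\left(6,0 \right)}\right) g{\left(2 \right)} + 104} = \frac{1}{\left(-5 + \left(6 + 0\right)^{2}\right) \frac{1}{7} \cdot 2 + 104} = \frac{1}{\left(-5 + 6^{2}\right) \frac{2}{7} + 104} = \frac{1}{\left(-5 + 36\right) \frac{2}{7} + 104} = \frac{1}{31 \cdot \frac{2}{7} + 104} = \frac{1}{\frac{62}{7} + 104} = \frac{1}{\frac{790}{7}} = \frac{7}{790}$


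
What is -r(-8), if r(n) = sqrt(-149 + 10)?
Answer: -I*sqrt(139) ≈ -11.79*I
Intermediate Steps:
r(n) = I*sqrt(139) (r(n) = sqrt(-139) = I*sqrt(139))
-r(-8) = -I*sqrt(139)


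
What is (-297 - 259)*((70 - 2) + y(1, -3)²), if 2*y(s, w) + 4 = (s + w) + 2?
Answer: -40032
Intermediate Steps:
y(s, w) = -1 + s/2 + w/2 (y(s, w) = -2 + ((s + w) + 2)/2 = -2 + (2 + s + w)/2 = -2 + (1 + s/2 + w/2) = -1 + s/2 + w/2)
(-297 - 259)*((70 - 2) + y(1, -3)²) = (-297 - 259)*((70 - 2) + (-1 + (½)*1 + (½)*(-3))²) = -556*(68 + (-1 + ½ - 3/2)²) = -556*(68 + (-2)²) = -556*(68 + 4) = -556*72 = -40032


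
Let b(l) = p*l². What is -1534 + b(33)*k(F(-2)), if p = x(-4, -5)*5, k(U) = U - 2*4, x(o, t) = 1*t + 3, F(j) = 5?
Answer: 31136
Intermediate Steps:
x(o, t) = 3 + t (x(o, t) = t + 3 = 3 + t)
k(U) = -8 + U (k(U) = U - 8 = -8 + U)
p = -10 (p = (3 - 5)*5 = -2*5 = -10)
b(l) = -10*l²
-1534 + b(33)*k(F(-2)) = -1534 + (-10*33²)*(-8 + 5) = -1534 - 10*1089*(-3) = -1534 - 10890*(-3) = -1534 + 32670 = 31136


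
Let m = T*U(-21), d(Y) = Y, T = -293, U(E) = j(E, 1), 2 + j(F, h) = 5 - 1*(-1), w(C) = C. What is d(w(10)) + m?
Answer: -1162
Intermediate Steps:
j(F, h) = 4 (j(F, h) = -2 + (5 - 1*(-1)) = -2 + (5 + 1) = -2 + 6 = 4)
U(E) = 4
m = -1172 (m = -293*4 = -1172)
d(w(10)) + m = 10 - 1172 = -1162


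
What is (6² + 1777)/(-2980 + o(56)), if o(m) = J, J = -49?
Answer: -1813/3029 ≈ -0.59855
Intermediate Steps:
o(m) = -49
(6² + 1777)/(-2980 + o(56)) = (6² + 1777)/(-2980 - 49) = (36 + 1777)/(-3029) = 1813*(-1/3029) = -1813/3029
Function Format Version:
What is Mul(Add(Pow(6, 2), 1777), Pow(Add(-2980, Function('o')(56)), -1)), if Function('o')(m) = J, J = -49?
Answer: Rational(-1813, 3029) ≈ -0.59855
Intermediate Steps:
Function('o')(m) = -49
Mul(Add(Pow(6, 2), 1777), Pow(Add(-2980, Function('o')(56)), -1)) = Mul(Add(Pow(6, 2), 1777), Pow(Add(-2980, -49), -1)) = Mul(Add(36, 1777), Pow(-3029, -1)) = Mul(1813, Rational(-1, 3029)) = Rational(-1813, 3029)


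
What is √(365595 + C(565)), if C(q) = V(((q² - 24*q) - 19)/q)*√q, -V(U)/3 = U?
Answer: √(116707063875 - 518069970*√565)/565 ≈ 571.86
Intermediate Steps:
V(U) = -3*U
C(q) = -3*(-19 + q² - 24*q)/√q (C(q) = (-3*((q² - 24*q) - 19)/q)*√q = (-3*(-19 + q² - 24*q)/q)*√q = -3*(-19 + q² - 24*q)/√q)
√(365595 + C(565)) = √(365595 + 3*(19 + 565*(24 - 1*565))/√565) = √(365595 + 3*(√565/565)*(19 + 565*(24 - 565))) = √(365595 + 3*(√565/565)*(19 + 565*(-541))) = √(365595 + 3*(√565/565)*(19 - 305665)) = √(365595 + 3*(√565/565)*(-305646)) = √(365595 - 916938*√565/565)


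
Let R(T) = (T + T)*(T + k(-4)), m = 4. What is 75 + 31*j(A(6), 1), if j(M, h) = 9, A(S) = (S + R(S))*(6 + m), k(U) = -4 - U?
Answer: 354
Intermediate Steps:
R(T) = 2*T² (R(T) = (T + T)*(T + (-4 - 1*(-4))) = (2*T)*(T + (-4 + 4)) = (2*T)*(T + 0) = (2*T)*T = 2*T²)
A(S) = 10*S + 20*S² (A(S) = (S + 2*S²)*(6 + 4) = (S + 2*S²)*10 = 10*S + 20*S²)
75 + 31*j(A(6), 1) = 75 + 31*9 = 75 + 279 = 354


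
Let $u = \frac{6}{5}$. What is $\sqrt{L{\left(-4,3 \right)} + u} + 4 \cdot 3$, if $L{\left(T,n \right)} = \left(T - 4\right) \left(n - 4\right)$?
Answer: $12 + \frac{\sqrt{230}}{5} \approx 15.033$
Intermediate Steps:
$L{\left(T,n \right)} = \left(-4 + T\right) \left(-4 + n\right)$
$u = \frac{6}{5}$ ($u = 6 \cdot \frac{1}{5} = \frac{6}{5} \approx 1.2$)
$\sqrt{L{\left(-4,3 \right)} + u} + 4 \cdot 3 = \sqrt{\left(16 - -16 - 12 - 12\right) + \frac{6}{5}} + 4 \cdot 3 = \sqrt{\left(16 + 16 - 12 - 12\right) + \frac{6}{5}} + 12 = \sqrt{8 + \frac{6}{5}} + 12 = \sqrt{\frac{46}{5}} + 12 = \frac{\sqrt{230}}{5} + 12 = 12 + \frac{\sqrt{230}}{5}$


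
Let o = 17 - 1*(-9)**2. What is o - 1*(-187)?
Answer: 123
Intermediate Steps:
o = -64 (o = 17 - 1*81 = 17 - 81 = -64)
o - 1*(-187) = -64 - 1*(-187) = -64 + 187 = 123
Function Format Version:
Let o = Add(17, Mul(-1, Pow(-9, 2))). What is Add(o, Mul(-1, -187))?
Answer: 123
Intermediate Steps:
o = -64 (o = Add(17, Mul(-1, 81)) = Add(17, -81) = -64)
Add(o, Mul(-1, -187)) = Add(-64, Mul(-1, -187)) = Add(-64, 187) = 123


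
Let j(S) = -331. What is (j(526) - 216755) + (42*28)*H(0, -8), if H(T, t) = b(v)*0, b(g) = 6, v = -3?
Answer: -217086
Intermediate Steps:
H(T, t) = 0 (H(T, t) = 6*0 = 0)
(j(526) - 216755) + (42*28)*H(0, -8) = (-331 - 216755) + (42*28)*0 = -217086 + 1176*0 = -217086 + 0 = -217086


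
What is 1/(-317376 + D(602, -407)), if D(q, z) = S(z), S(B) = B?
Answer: -1/317783 ≈ -3.1468e-6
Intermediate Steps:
D(q, z) = z
1/(-317376 + D(602, -407)) = 1/(-317376 - 407) = 1/(-317783) = -1/317783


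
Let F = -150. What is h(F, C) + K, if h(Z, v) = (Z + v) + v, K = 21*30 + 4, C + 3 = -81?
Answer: 316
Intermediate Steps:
C = -84 (C = -3 - 81 = -84)
K = 634 (K = 630 + 4 = 634)
h(Z, v) = Z + 2*v
h(F, C) + K = (-150 + 2*(-84)) + 634 = (-150 - 168) + 634 = -318 + 634 = 316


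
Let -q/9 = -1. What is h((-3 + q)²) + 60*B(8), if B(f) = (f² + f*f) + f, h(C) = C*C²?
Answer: 54816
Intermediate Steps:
q = 9 (q = -9*(-1) = 9)
h(C) = C³
B(f) = f + 2*f² (B(f) = (f² + f²) + f = 2*f² + f = f + 2*f²)
h((-3 + q)²) + 60*B(8) = ((-3 + 9)²)³ + 60*(8*(1 + 2*8)) = (6²)³ + 60*(8*(1 + 16)) = 36³ + 60*(8*17) = 46656 + 60*136 = 46656 + 8160 = 54816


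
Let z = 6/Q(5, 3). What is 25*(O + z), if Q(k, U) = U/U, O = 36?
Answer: 1050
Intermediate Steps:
Q(k, U) = 1
z = 6 (z = 6/1 = 6*1 = 6)
25*(O + z) = 25*(36 + 6) = 25*42 = 1050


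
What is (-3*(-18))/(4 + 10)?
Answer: 27/7 ≈ 3.8571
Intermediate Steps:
(-3*(-18))/(4 + 10) = 54/14 = 54*(1/14) = 27/7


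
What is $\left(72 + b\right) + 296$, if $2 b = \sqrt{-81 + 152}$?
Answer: $368 + \frac{\sqrt{71}}{2} \approx 372.21$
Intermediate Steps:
$b = \frac{\sqrt{71}}{2}$ ($b = \frac{\sqrt{-81 + 152}}{2} = \frac{\sqrt{71}}{2} \approx 4.2131$)
$\left(72 + b\right) + 296 = \left(72 + \frac{\sqrt{71}}{2}\right) + 296 = 368 + \frac{\sqrt{71}}{2}$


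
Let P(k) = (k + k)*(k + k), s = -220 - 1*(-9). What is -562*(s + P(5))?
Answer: 62382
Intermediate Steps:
s = -211 (s = -220 + 9 = -211)
P(k) = 4*k² (P(k) = (2*k)*(2*k) = 4*k²)
-562*(s + P(5)) = -562*(-211 + 4*5²) = -562*(-211 + 4*25) = -562*(-211 + 100) = -562*(-111) = 62382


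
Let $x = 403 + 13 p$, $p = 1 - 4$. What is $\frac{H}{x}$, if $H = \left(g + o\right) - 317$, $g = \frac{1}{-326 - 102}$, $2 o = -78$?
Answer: $- \frac{21767}{22256} \approx -0.97803$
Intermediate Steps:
$o = -39$ ($o = \frac{1}{2} \left(-78\right) = -39$)
$g = - \frac{1}{428}$ ($g = \frac{1}{-428} = - \frac{1}{428} \approx -0.0023364$)
$p = -3$ ($p = 1 - 4 = -3$)
$H = - \frac{152369}{428}$ ($H = \left(- \frac{1}{428} - 39\right) - 317 = - \frac{16693}{428} - 317 = - \frac{152369}{428} \approx -356.0$)
$x = 364$ ($x = 403 + 13 \left(-3\right) = 403 - 39 = 364$)
$\frac{H}{x} = - \frac{152369}{428 \cdot 364} = \left(- \frac{152369}{428}\right) \frac{1}{364} = - \frac{21767}{22256}$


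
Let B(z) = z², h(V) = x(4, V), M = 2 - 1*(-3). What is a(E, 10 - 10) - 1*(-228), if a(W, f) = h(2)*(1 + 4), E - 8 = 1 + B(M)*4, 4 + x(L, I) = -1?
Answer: 203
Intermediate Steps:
M = 5 (M = 2 + 3 = 5)
x(L, I) = -5 (x(L, I) = -4 - 1 = -5)
h(V) = -5
E = 109 (E = 8 + (1 + 5²*4) = 8 + (1 + 25*4) = 8 + (1 + 100) = 8 + 101 = 109)
a(W, f) = -25 (a(W, f) = -5*(1 + 4) = -5*5 = -25)
a(E, 10 - 10) - 1*(-228) = -25 - 1*(-228) = -25 + 228 = 203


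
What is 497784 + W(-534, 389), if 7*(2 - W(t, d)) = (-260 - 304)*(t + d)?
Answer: 3402722/7 ≈ 4.8610e+5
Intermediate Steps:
W(t, d) = 2 + 564*d/7 + 564*t/7 (W(t, d) = 2 - (-260 - 304)*(t + d)/7 = 2 - (-564)*(d + t)/7 = 2 - (-564*d - 564*t)/7 = 2 + (564*d/7 + 564*t/7) = 2 + 564*d/7 + 564*t/7)
497784 + W(-534, 389) = 497784 + (2 + (564/7)*389 + (564/7)*(-534)) = 497784 + (2 + 219396/7 - 301176/7) = 497784 - 81766/7 = 3402722/7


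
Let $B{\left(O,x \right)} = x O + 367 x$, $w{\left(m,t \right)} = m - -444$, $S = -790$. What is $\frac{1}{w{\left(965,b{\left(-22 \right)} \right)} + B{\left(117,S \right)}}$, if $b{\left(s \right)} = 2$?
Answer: $- \frac{1}{380951} \approx -2.625 \cdot 10^{-6}$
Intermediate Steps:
$w{\left(m,t \right)} = 444 + m$ ($w{\left(m,t \right)} = m + 444 = 444 + m$)
$B{\left(O,x \right)} = 367 x + O x$ ($B{\left(O,x \right)} = O x + 367 x = 367 x + O x$)
$\frac{1}{w{\left(965,b{\left(-22 \right)} \right)} + B{\left(117,S \right)}} = \frac{1}{\left(444 + 965\right) - 790 \left(367 + 117\right)} = \frac{1}{1409 - 382360} = \frac{1}{-380951} = - \frac{1}{380951}$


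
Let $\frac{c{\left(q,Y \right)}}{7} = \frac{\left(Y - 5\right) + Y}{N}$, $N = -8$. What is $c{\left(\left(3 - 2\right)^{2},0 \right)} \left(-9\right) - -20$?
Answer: $- \frac{155}{8} \approx -19.375$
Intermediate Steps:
$c{\left(q,Y \right)} = \frac{35}{8} - \frac{7 Y}{4}$ ($c{\left(q,Y \right)} = 7 \frac{\left(Y - 5\right) + Y}{-8} = 7 \left(\left(-5 + Y\right) + Y\right) \left(- \frac{1}{8}\right) = 7 \left(-5 + 2 Y\right) \left(- \frac{1}{8}\right) = 7 \left(\frac{5}{8} - \frac{Y}{4}\right) = \frac{35}{8} - \frac{7 Y}{4}$)
$c{\left(\left(3 - 2\right)^{2},0 \right)} \left(-9\right) - -20 = \left(\frac{35}{8} - 0\right) \left(-9\right) - -20 = \left(\frac{35}{8} + 0\right) \left(-9\right) + 20 = \frac{35}{8} \left(-9\right) + 20 = - \frac{315}{8} + 20 = - \frac{155}{8}$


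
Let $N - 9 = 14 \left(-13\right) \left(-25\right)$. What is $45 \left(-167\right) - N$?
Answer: $-12074$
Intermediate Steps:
$N = 4559$ ($N = 9 + 14 \left(-13\right) \left(-25\right) = 9 - -4550 = 9 + 4550 = 4559$)
$45 \left(-167\right) - N = 45 \left(-167\right) - 4559 = -7515 - 4559 = -12074$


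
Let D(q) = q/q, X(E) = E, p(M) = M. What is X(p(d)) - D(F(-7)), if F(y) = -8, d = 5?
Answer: 4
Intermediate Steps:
D(q) = 1
X(p(d)) - D(F(-7)) = 5 - 1*1 = 5 - 1 = 4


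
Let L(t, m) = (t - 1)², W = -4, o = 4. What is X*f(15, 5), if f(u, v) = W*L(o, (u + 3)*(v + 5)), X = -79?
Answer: 2844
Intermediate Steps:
L(t, m) = (-1 + t)²
f(u, v) = -36 (f(u, v) = -4*(-1 + 4)² = -4*3² = -4*9 = -36)
X*f(15, 5) = -79*(-36) = 2844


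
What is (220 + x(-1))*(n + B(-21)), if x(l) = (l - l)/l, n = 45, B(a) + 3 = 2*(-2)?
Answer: 8360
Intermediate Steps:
B(a) = -7 (B(a) = -3 + 2*(-2) = -3 - 4 = -7)
x(l) = 0 (x(l) = 0/l = 0)
(220 + x(-1))*(n + B(-21)) = (220 + 0)*(45 - 7) = 220*38 = 8360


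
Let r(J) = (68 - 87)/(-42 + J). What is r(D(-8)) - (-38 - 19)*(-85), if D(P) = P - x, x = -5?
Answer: -218006/45 ≈ -4844.6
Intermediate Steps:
D(P) = 5 + P (D(P) = P - 1*(-5) = P + 5 = 5 + P)
r(J) = -19/(-42 + J)
r(D(-8)) - (-38 - 19)*(-85) = -19/(-42 + (5 - 8)) - (-38 - 19)*(-85) = -19/(-42 - 3) - (-57)*(-85) = -19/(-45) - 1*4845 = -19*(-1/45) - 4845 = 19/45 - 4845 = -218006/45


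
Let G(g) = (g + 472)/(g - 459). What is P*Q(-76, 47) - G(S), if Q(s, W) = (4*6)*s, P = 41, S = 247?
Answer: -15853489/212 ≈ -74781.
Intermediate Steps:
G(g) = (472 + g)/(-459 + g)
Q(s, W) = 24*s
P*Q(-76, 47) - G(S) = 41*(24*(-76)) - (472 + 247)/(-459 + 247) = 41*(-1824) - 719/(-212) = -74784 - (-1)*719/212 = -74784 - 1*(-719/212) = -74784 + 719/212 = -15853489/212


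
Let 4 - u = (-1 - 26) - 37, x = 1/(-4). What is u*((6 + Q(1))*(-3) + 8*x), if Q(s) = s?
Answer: -1564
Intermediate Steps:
x = -¼ (x = 1*(-¼) = -¼ ≈ -0.25000)
u = 68 (u = 4 - ((-1 - 26) - 37) = 4 - (-27 - 37) = 4 - 1*(-64) = 4 + 64 = 68)
u*((6 + Q(1))*(-3) + 8*x) = 68*((6 + 1)*(-3) + 8*(-¼)) = 68*(7*(-3) - 2) = 68*(-21 - 2) = 68*(-23) = -1564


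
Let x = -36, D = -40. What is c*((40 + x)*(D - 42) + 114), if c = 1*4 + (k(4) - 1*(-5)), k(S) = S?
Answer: -2782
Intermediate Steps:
c = 13 (c = 1*4 + (4 - 1*(-5)) = 4 + (4 + 5) = 4 + 9 = 13)
c*((40 + x)*(D - 42) + 114) = 13*((40 - 36)*(-40 - 42) + 114) = 13*(4*(-82) + 114) = 13*(-328 + 114) = 13*(-214) = -2782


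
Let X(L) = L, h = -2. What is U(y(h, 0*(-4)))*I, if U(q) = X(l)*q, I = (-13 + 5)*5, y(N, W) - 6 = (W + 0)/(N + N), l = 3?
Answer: -720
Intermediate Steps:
y(N, W) = 6 + W/(2*N) (y(N, W) = 6 + (W + 0)/(N + N) = 6 + W/((2*N)) = 6 + W*(1/(2*N)) = 6 + W/(2*N))
I = -40 (I = -8*5 = -40)
U(q) = 3*q
U(y(h, 0*(-4)))*I = (3*(6 + (½)*(0*(-4))/(-2)))*(-40) = (3*(6 + (½)*0*(-½)))*(-40) = (3*(6 + 0))*(-40) = (3*6)*(-40) = 18*(-40) = -720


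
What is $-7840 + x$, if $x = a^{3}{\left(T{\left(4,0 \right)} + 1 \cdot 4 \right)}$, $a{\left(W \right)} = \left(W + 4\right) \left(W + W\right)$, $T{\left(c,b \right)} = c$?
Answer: $7070048$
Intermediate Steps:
$a{\left(W \right)} = 2 W \left(4 + W\right)$ ($a{\left(W \right)} = \left(4 + W\right) 2 W = 2 W \left(4 + W\right)$)
$x = 7077888$ ($x = \left(2 \left(4 + 1 \cdot 4\right) \left(4 + \left(4 + 1 \cdot 4\right)\right)\right)^{3} = \left(2 \left(4 + 4\right) \left(4 + \left(4 + 4\right)\right)\right)^{3} = \left(2 \cdot 8 \left(4 + 8\right)\right)^{3} = \left(2 \cdot 8 \cdot 12\right)^{3} = 192^{3} = 7077888$)
$-7840 + x = -7840 + 7077888 = 7070048$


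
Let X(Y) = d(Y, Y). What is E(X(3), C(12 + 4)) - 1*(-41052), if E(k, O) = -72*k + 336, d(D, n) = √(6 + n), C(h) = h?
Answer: 41172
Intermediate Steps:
X(Y) = √(6 + Y)
E(k, O) = 336 - 72*k
E(X(3), C(12 + 4)) - 1*(-41052) = (336 - 72*√(6 + 3)) - 1*(-41052) = (336 - 72*√9) + 41052 = (336 - 72*3) + 41052 = (336 - 216) + 41052 = 120 + 41052 = 41172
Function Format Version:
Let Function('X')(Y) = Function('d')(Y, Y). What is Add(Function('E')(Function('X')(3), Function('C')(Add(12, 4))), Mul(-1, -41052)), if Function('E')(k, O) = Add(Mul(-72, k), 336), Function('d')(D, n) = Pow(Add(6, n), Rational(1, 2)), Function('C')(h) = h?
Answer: 41172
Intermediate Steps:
Function('X')(Y) = Pow(Add(6, Y), Rational(1, 2))
Function('E')(k, O) = Add(336, Mul(-72, k))
Add(Function('E')(Function('X')(3), Function('C')(Add(12, 4))), Mul(-1, -41052)) = Add(Add(336, Mul(-72, Pow(Add(6, 3), Rational(1, 2)))), Mul(-1, -41052)) = Add(Add(336, Mul(-72, Pow(9, Rational(1, 2)))), 41052) = Add(Add(336, Mul(-72, 3)), 41052) = Add(Add(336, -216), 41052) = Add(120, 41052) = 41172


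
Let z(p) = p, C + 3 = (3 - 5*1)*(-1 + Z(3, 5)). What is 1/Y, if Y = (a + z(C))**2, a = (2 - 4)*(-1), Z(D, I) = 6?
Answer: 1/121 ≈ 0.0082645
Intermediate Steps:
C = -13 (C = -3 + (3 - 5*1)*(-1 + 6) = -3 + (3 - 5)*5 = -3 - 2*5 = -3 - 10 = -13)
a = 2 (a = -2*(-1) = 2)
Y = 121 (Y = (2 - 13)**2 = (-11)**2 = 121)
1/Y = 1/121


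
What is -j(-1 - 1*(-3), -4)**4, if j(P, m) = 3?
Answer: -81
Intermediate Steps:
-j(-1 - 1*(-3), -4)**4 = -1*3**4 = -1*81 = -81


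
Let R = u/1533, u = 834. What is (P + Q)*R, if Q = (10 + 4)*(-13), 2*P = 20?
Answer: -47816/511 ≈ -93.573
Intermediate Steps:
P = 10 (P = (½)*20 = 10)
Q = -182 (Q = 14*(-13) = -182)
R = 278/511 (R = 834/1533 = 834*(1/1533) = 278/511 ≈ 0.54403)
(P + Q)*R = (10 - 182)*(278/511) = -172*278/511 = -47816/511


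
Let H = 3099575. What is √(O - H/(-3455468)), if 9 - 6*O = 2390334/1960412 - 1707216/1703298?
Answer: √306941863993847702980886974380512574/360574396955738349 ≈ 1.5365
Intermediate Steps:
O = 2443990680037/1669582919388 (O = 3/2 - (2390334/1960412 - 1707216/1703298)/6 = 3/2 - (2390334*(1/1960412) - 1707216*1/1703298)/6 = 3/2 - (1195167/980206 - 284536/283883)/6 = 3/2 - ⅙*60383699045/278263819898 = 3/2 - 60383699045/1669582919388 = 2443990680037/1669582919388 ≈ 1.4638)
√(O - H/(-3455468)) = √(2443990680037/1669582919388 - 3099575/(-3455468)) = √(2443990680037/1669582919388 - 3099575*(-1)/3455468) = √(2443990680037/1669582919388 - 1*(-3099575/3455468)) = √(2443990680037/1669582919388 + 3099575/3455468) = √(851258066533009526/360574396955738349) = √306941863993847702980886974380512574/360574396955738349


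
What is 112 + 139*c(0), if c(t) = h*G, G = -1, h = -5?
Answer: 807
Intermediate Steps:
c(t) = 5 (c(t) = -5*(-1) = 5)
112 + 139*c(0) = 112 + 139*5 = 112 + 695 = 807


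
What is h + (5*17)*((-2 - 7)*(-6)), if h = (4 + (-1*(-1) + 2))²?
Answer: 4639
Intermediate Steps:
h = 49 (h = (4 + (1 + 2))² = (4 + 3)² = 7² = 49)
h + (5*17)*((-2 - 7)*(-6)) = 49 + (5*17)*((-2 - 7)*(-6)) = 49 + 85*(-9*(-6)) = 49 + 85*54 = 49 + 4590 = 4639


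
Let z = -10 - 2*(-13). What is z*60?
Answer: 960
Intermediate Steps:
z = 16 (z = -10 + 26 = 16)
z*60 = 16*60 = 960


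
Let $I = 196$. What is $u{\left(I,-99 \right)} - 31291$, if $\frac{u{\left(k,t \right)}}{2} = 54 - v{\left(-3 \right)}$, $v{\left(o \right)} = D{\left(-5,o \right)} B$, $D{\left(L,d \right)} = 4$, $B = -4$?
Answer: $-31151$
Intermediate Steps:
$v{\left(o \right)} = -16$ ($v{\left(o \right)} = 4 \left(-4\right) = -16$)
$u{\left(k,t \right)} = 140$ ($u{\left(k,t \right)} = 2 \left(54 - -16\right) = 2 \left(54 + 16\right) = 2 \cdot 70 = 140$)
$u{\left(I,-99 \right)} - 31291 = 140 - 31291 = -31151$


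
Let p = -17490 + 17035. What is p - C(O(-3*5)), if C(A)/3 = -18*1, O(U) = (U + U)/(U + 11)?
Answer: -401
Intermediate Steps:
O(U) = 2*U/(11 + U) (O(U) = (2*U)/(11 + U) = 2*U/(11 + U))
C(A) = -54 (C(A) = 3*(-18*1) = 3*(-18) = -54)
p = -455
p - C(O(-3*5)) = -455 - 1*(-54) = -455 + 54 = -401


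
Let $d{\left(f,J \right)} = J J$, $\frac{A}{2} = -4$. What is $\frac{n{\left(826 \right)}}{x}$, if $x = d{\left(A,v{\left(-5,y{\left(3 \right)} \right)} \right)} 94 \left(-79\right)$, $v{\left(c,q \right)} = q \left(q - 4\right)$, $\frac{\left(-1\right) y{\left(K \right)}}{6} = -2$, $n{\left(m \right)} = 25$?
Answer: $- \frac{25}{68438016} \approx -3.6529 \cdot 10^{-7}$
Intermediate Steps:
$A = -8$ ($A = 2 \left(-4\right) = -8$)
$y{\left(K \right)} = 12$ ($y{\left(K \right)} = \left(-6\right) \left(-2\right) = 12$)
$v{\left(c,q \right)} = q \left(-4 + q\right)$ ($v{\left(c,q \right)} = q \left(q - 4\right) = q \left(-4 + q\right)$)
$d{\left(f,J \right)} = J^{2}$
$x = -68438016$ ($x = \left(12 \left(-4 + 12\right)\right)^{2} \cdot 94 \left(-79\right) = \left(12 \cdot 8\right)^{2} \cdot 94 \left(-79\right) = 96^{2} \cdot 94 \left(-79\right) = 9216 \cdot 94 \left(-79\right) = 866304 \left(-79\right) = -68438016$)
$\frac{n{\left(826 \right)}}{x} = \frac{25}{-68438016} = 25 \left(- \frac{1}{68438016}\right) = - \frac{25}{68438016}$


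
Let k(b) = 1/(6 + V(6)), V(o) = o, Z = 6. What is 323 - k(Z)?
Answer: 3875/12 ≈ 322.92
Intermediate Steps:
k(b) = 1/12 (k(b) = 1/(6 + 6) = 1/12)
323 - k(Z) = 323 - 1*1/12 = 323 - 1/12 = 3875/12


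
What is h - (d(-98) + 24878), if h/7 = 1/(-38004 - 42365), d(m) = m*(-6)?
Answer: -2046676961/80369 ≈ -25466.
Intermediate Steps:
d(m) = -6*m
h = -7/80369 (h = 7/(-38004 - 42365) = 7/(-80369) = 7*(-1/80369) = -7/80369 ≈ -8.7098e-5)
h - (d(-98) + 24878) = -7/80369 - (-6*(-98) + 24878) = -7/80369 - (588 + 24878) = -7/80369 - 1*25466 = -7/80369 - 25466 = -2046676961/80369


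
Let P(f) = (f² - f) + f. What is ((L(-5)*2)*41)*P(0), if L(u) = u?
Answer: 0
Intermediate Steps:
P(f) = f²
((L(-5)*2)*41)*P(0) = (-5*2*41)*0² = -10*41*0 = -410*0 = 0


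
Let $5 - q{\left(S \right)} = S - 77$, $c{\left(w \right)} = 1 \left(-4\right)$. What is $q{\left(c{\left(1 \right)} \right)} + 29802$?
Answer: $29888$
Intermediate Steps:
$c{\left(w \right)} = -4$
$q{\left(S \right)} = 82 - S$ ($q{\left(S \right)} = 5 - \left(S - 77\right) = 5 - \left(-77 + S\right) = 82 - S$)
$q{\left(c{\left(1 \right)} \right)} + 29802 = \left(82 - -4\right) + 29802 = \left(82 + 4\right) + 29802 = 86 + 29802 = 29888$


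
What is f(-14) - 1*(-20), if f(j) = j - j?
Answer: 20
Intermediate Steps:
f(j) = 0
f(-14) - 1*(-20) = 0 - 1*(-20) = 0 + 20 = 20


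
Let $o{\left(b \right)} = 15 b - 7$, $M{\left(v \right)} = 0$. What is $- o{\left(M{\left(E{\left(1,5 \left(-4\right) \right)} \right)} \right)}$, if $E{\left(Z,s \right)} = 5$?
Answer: $7$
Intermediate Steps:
$o{\left(b \right)} = -7 + 15 b$
$- o{\left(M{\left(E{\left(1,5 \left(-4\right) \right)} \right)} \right)} = - (-7 + 15 \cdot 0) = - (-7 + 0) = \left(-1\right) \left(-7\right) = 7$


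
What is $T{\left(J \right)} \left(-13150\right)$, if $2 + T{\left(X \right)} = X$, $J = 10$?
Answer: $-105200$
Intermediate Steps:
$T{\left(X \right)} = -2 + X$
$T{\left(J \right)} \left(-13150\right) = \left(-2 + 10\right) \left(-13150\right) = 8 \left(-13150\right) = -105200$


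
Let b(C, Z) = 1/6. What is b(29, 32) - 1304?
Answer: -7823/6 ≈ -1303.8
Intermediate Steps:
b(C, Z) = ⅙
b(29, 32) - 1304 = ⅙ - 1304 = -7823/6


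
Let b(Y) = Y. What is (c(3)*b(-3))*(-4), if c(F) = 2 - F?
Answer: -12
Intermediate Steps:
(c(3)*b(-3))*(-4) = ((2 - 1*3)*(-3))*(-4) = ((2 - 3)*(-3))*(-4) = -1*(-3)*(-4) = 3*(-4) = -12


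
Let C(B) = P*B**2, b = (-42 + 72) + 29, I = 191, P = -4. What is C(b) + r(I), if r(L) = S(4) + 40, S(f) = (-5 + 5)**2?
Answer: -13884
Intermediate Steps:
b = 59 (b = 30 + 29 = 59)
S(f) = 0 (S(f) = 0**2 = 0)
C(B) = -4*B**2
r(L) = 40 (r(L) = 0 + 40 = 40)
C(b) + r(I) = -4*59**2 + 40 = -4*3481 + 40 = -13924 + 40 = -13884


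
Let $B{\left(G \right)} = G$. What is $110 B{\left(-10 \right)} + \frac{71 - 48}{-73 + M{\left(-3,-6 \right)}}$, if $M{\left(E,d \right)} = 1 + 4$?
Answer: $- \frac{74823}{68} \approx -1100.3$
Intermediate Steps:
$M{\left(E,d \right)} = 5$
$110 B{\left(-10 \right)} + \frac{71 - 48}{-73 + M{\left(-3,-6 \right)}} = 110 \left(-10\right) + \frac{71 - 48}{-73 + 5} = -1100 + \frac{23}{-68} = -1100 + 23 \left(- \frac{1}{68}\right) = -1100 - \frac{23}{68} = - \frac{74823}{68}$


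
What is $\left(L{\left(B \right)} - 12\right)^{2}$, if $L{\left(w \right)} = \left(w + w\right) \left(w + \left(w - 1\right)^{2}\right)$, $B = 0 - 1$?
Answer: $324$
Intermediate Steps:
$B = -1$
$L{\left(w \right)} = 2 w \left(w + \left(-1 + w\right)^{2}\right)$
$\left(L{\left(B \right)} - 12\right)^{2} = \left(2 \left(-1\right) \left(-1 + \left(-1 - 1\right)^{2}\right) - 12\right)^{2} = \left(2 \left(-1\right) \left(-1 + \left(-2\right)^{2}\right) - 12\right)^{2} = \left(2 \left(-1\right) \left(-1 + 4\right) - 12\right)^{2} = \left(2 \left(-1\right) 3 - 12\right)^{2} = \left(-6 - 12\right)^{2} = \left(-18\right)^{2} = 324$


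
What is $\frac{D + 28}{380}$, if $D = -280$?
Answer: $- \frac{63}{95} \approx -0.66316$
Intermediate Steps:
$\frac{D + 28}{380} = \frac{-280 + 28}{380} = \left(-252\right) \frac{1}{380} = - \frac{63}{95}$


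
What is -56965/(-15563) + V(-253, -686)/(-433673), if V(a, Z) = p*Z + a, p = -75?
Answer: 23907403534/6749252899 ≈ 3.5422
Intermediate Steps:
V(a, Z) = a - 75*Z (V(a, Z) = -75*Z + a = a - 75*Z)
-56965/(-15563) + V(-253, -686)/(-433673) = -56965/(-15563) + (-253 - 75*(-686))/(-433673) = -56965*(-1/15563) + (-253 + 51450)*(-1/433673) = 56965/15563 + 51197*(-1/433673) = 56965/15563 - 51197/433673 = 23907403534/6749252899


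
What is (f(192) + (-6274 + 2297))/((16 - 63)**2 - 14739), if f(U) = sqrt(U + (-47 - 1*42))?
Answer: 3977/12530 - sqrt(103)/12530 ≈ 0.31659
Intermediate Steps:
f(U) = sqrt(-89 + U) (f(U) = sqrt(U + (-47 - 42)) = sqrt(U - 89) = sqrt(-89 + U))
(f(192) + (-6274 + 2297))/((16 - 63)**2 - 14739) = (sqrt(-89 + 192) + (-6274 + 2297))/((16 - 63)**2 - 14739) = (sqrt(103) - 3977)/((-47)**2 - 14739) = (-3977 + sqrt(103))/(2209 - 14739) = (-3977 + sqrt(103))/(-12530) = (-3977 + sqrt(103))*(-1/12530) = 3977/12530 - sqrt(103)/12530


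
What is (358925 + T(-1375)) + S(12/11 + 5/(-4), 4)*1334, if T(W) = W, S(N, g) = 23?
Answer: 388232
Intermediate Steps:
(358925 + T(-1375)) + S(12/11 + 5/(-4), 4)*1334 = (358925 - 1375) + 23*1334 = 357550 + 30682 = 388232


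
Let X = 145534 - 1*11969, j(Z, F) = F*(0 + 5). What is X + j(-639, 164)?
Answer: 134385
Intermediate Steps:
j(Z, F) = 5*F (j(Z, F) = F*5 = 5*F)
X = 133565 (X = 145534 - 11969 = 133565)
X + j(-639, 164) = 133565 + 5*164 = 133565 + 820 = 134385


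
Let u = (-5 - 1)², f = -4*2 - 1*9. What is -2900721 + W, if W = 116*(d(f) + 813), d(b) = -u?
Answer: -2810589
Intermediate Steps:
f = -17 (f = -8 - 9 = -17)
u = 36 (u = (-6)² = 36)
d(b) = -36 (d(b) = -1*36 = -36)
W = 90132 (W = 116*(-36 + 813) = 116*777 = 90132)
-2900721 + W = -2900721 + 90132 = -2810589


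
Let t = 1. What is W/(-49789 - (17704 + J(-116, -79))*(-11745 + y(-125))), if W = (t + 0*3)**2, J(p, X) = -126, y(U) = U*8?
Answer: 1/223981821 ≈ 4.4646e-9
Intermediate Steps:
y(U) = 8*U
W = 1 (W = (1 + 0*3)**2 = (1 + 0)**2 = 1**2 = 1)
W/(-49789 - (17704 + J(-116, -79))*(-11745 + y(-125))) = 1/(-49789 - (17704 - 126)*(-11745 + 8*(-125))) = 1/(-49789 - 17578*(-11745 - 1000)) = 1/(-49789 - 17578*(-12745)) = 1/(-49789 - 1*(-224031610)) = 1/(-49789 + 224031610) = 1/223981821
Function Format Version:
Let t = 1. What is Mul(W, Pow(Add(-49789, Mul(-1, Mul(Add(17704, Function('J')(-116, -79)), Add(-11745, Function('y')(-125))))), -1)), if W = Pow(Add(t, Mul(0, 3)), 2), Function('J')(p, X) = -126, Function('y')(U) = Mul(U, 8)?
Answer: Rational(1, 223981821) ≈ 4.4646e-9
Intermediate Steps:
Function('y')(U) = Mul(8, U)
W = 1 (W = Pow(Add(1, Mul(0, 3)), 2) = Pow(Add(1, 0), 2) = Pow(1, 2) = 1)
Mul(W, Pow(Add(-49789, Mul(-1, Mul(Add(17704, Function('J')(-116, -79)), Add(-11745, Function('y')(-125))))), -1)) = Mul(1, Pow(Add(-49789, Mul(-1, Mul(Add(17704, -126), Add(-11745, Mul(8, -125))))), -1)) = Mul(1, Pow(Add(-49789, Mul(-1, Mul(17578, Add(-11745, -1000)))), -1)) = Mul(1, Pow(Add(-49789, Mul(-1, Mul(17578, -12745))), -1)) = Mul(1, Pow(Add(-49789, Mul(-1, -224031610)), -1)) = Mul(1, Pow(Add(-49789, 224031610), -1)) = Mul(1, Pow(223981821, -1)) = Mul(1, Rational(1, 223981821)) = Rational(1, 223981821)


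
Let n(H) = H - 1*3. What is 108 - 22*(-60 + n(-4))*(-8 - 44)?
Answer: -76540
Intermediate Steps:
n(H) = -3 + H (n(H) = H - 3 = -3 + H)
108 - 22*(-60 + n(-4))*(-8 - 44) = 108 - 22*(-60 + (-3 - 4))*(-8 - 44) = 108 - 22*(-60 - 7)*(-52) = 108 - (-1474)*(-52) = 108 - 22*3484 = 108 - 76648 = -76540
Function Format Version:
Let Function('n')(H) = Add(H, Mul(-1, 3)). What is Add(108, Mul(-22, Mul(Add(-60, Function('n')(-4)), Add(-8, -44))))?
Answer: -76540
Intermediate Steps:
Function('n')(H) = Add(-3, H) (Function('n')(H) = Add(H, -3) = Add(-3, H))
Add(108, Mul(-22, Mul(Add(-60, Function('n')(-4)), Add(-8, -44)))) = Add(108, Mul(-22, Mul(Add(-60, Add(-3, -4)), Add(-8, -44)))) = Add(108, Mul(-22, Mul(Add(-60, -7), -52))) = Add(108, Mul(-22, Mul(-67, -52))) = Add(108, Mul(-22, 3484)) = Add(108, -76648) = -76540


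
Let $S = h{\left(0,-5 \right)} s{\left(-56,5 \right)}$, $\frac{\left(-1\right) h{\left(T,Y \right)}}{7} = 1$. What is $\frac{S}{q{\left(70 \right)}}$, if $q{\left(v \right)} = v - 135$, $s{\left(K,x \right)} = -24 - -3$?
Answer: $- \frac{147}{65} \approx -2.2615$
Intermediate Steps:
$h{\left(T,Y \right)} = -7$ ($h{\left(T,Y \right)} = \left(-7\right) 1 = -7$)
$s{\left(K,x \right)} = -21$ ($s{\left(K,x \right)} = -24 + 3 = -21$)
$S = 147$ ($S = \left(-7\right) \left(-21\right) = 147$)
$q{\left(v \right)} = -135 + v$ ($q{\left(v \right)} = v - 135 = -135 + v$)
$\frac{S}{q{\left(70 \right)}} = \frac{147}{-135 + 70} = \frac{147}{-65} = 147 \left(- \frac{1}{65}\right) = - \frac{147}{65}$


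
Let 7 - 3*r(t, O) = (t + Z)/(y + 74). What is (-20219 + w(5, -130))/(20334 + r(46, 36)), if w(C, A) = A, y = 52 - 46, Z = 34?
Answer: -20349/20336 ≈ -1.0006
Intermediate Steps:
y = 6
r(t, O) = 263/120 - t/240 (r(t, O) = 7/3 - (t + 34)/(3*(6 + 74)) = 7/3 - (34 + t)/(3*80) = 7/3 - (17/40 + t/80)/3 = 7/3 + (-17/120 - t/240) = 263/120 - t/240)
(-20219 + w(5, -130))/(20334 + r(46, 36)) = (-20219 - 130)/(20334 + (263/120 - 1/240*46)) = -20349/(20334 + (263/120 - 23/120)) = -20349/(20334 + 2) = -20349/20336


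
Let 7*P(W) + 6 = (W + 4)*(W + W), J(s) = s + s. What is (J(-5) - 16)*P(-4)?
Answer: 156/7 ≈ 22.286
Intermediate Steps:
J(s) = 2*s
P(W) = -6/7 + 2*W*(4 + W)/7 (P(W) = -6/7 + ((W + 4)*(W + W))/7 = -6/7 + ((4 + W)*(2*W))/7 = -6/7 + (2*W*(4 + W))/7 = -6/7 + 2*W*(4 + W)/7)
(J(-5) - 16)*P(-4) = (2*(-5) - 16)*(-6/7 + (2/7)*(-4)² + (8/7)*(-4)) = (-10 - 16)*(-6/7 + (2/7)*16 - 32/7) = -26*(-6/7 + 32/7 - 32/7) = -26*(-6/7) = 156/7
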